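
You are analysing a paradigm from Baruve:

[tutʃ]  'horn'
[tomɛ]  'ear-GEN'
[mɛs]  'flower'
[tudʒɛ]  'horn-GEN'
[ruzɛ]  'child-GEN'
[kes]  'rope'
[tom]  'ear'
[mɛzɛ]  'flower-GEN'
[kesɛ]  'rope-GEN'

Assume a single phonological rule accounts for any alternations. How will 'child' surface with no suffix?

[rus]

The root 'flower' surfaces as [mɛzɛ] and [mɛs], with a stem-final [z] ~ [s] alternation.
The stem 'rope' ([kesɛ], [kes]) shows [s] unchanged in both environments, so [s] cannot be basic with [z] derived before the GEN suffix.
So /z/ is underlying, and a rule of word-final obstruent devoicing — voiced obstruents become voiceless word-finally — gives [s].
The one attested form of 'child', [ruzɛ], shows underlying /ruz/. Applying the same rule word-finally gives [rus].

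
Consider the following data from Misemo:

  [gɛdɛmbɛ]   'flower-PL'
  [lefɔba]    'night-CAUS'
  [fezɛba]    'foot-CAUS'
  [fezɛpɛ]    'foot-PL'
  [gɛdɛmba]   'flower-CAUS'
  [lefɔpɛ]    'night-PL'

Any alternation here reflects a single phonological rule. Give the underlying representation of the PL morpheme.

/-pɛ/

The PL morpheme has two allomorphs, [-bɛ] and [-pɛ].
The CAUS suffix, which begins with [b], is invariant after every stem; so [b] is not altered by any rule here.
The PL suffix is therefore /-pɛ/ underlyingly, with post-nasal voicing: voiceless stops become voiced after a nasal.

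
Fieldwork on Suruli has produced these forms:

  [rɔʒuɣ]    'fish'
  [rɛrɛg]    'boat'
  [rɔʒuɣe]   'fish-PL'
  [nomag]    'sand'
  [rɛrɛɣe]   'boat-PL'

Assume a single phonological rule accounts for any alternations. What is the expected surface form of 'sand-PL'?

[nomaɣe]

'boat' shows [ɣ] ~ [g] at the end of the stem ([rɛrɛɣe] vs [rɛrɛg]).
But 'fish' keeps [ɣ] in both environments ([rɔʒuɣe], [rɔʒuɣ]), so there is no rule changing /ɣ/ to [g] in isolation.
So /g/ is underlying, and a rule of intervocalic spirantization — voiced stops become fricatives between vowels — gives [ɣ].
The one attested form of 'sand', [nomag], shows underlying /nomag/. Applying the same rule between vowels gives [nomaɣe].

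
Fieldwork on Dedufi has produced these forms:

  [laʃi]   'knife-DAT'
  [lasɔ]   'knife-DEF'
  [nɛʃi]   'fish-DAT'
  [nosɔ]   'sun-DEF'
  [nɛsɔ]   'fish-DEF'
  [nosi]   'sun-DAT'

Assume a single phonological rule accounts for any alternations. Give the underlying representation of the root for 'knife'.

/laʃ/

The stem for 'knife' ends in [ʃ] in [laʃi] but [s] in [lasɔ].
The stem 'sun' ([nosi], [nosɔ]) shows [s] unchanged in both environments, so [s] cannot be basic with [ʃ] derived before the DAT suffix.
Therefore /ʃ/ is basic and [s] is derived by depalatalization (palato-alveolar /ʃ/ becomes [s] when no front vowel follows).
So 'knife' = /laʃ/.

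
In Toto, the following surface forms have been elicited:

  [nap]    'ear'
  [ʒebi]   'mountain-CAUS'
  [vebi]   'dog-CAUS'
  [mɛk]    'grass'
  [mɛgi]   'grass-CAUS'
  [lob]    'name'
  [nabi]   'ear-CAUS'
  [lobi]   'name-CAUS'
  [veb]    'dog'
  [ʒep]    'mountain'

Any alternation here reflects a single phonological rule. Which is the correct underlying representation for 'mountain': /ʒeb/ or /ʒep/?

/ʒep/

The stem for 'mountain' ends in [p] in [ʒep] but [b] in [ʒebi].
But 'dog' keeps [b] in both environments ([veb], [vebi]), so there is no rule changing /b/ to [p] in isolation.
Therefore /p/ is basic and [b] is derived by intervocalic voicing (voiceless stops become voiced between vowels).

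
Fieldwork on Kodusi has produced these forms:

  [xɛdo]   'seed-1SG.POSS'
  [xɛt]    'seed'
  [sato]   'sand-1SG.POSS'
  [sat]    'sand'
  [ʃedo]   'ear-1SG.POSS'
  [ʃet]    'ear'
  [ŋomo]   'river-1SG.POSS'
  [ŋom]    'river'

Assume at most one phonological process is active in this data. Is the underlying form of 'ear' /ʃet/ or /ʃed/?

The root 'ear' surfaces as [ʃedo] and [ʃet], with a stem-final [d] ~ [t] alternation.
The stem 'sand' ([sato], [sat]) shows [t] unchanged in both environments, so [t] cannot be basic with [d] derived before the 1SG.POSS suffix.
The underlying segment must be /d/; voiced obstruents become voiceless word-finally, yielding [t] there.

/ʃed/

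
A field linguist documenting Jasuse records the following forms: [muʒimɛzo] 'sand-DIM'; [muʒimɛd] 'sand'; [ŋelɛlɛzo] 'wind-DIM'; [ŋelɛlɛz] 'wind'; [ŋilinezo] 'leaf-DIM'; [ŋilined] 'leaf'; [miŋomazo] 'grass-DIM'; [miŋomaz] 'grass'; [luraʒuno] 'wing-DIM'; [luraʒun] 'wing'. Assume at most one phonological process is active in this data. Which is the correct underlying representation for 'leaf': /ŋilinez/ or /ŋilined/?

In [ŋilinezo] and [ŋilined] the final segment of 'leaf' alternates: [z] ~ [d].
If /z/ were underlying and a rule turned it into [d] in isolation, 'grass' would also alternate; but it has [z] in both [miŋomazo] and [miŋomaz].
So /d/ is underlying, and a rule of intervocalic spirantization — voiced stops become fricatives between vowels — gives [z].

/ŋilined/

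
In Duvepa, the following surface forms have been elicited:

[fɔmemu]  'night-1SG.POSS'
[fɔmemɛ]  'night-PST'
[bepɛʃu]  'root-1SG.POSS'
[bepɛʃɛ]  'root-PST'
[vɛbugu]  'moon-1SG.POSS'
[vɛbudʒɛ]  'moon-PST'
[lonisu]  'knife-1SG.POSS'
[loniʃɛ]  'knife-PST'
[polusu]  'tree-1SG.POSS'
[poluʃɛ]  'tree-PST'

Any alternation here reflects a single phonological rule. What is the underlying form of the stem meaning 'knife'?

In [lonisu] and [loniʃɛ] the final segment of 'knife' alternates: [s] ~ [ʃ].
The stem 'root' ([bepɛʃu], [bepɛʃɛ]) shows [ʃ] unchanged in both environments, so [ʃ] cannot be basic with [s] derived before the 1SG.POSS suffix.
The alternation reflects palatalization before a front vowel: /g/ and /s/ become palato-alveolar [dʒ] and [ʃ] before a front vowel. /s/ is underlying.
So 'knife' = /lonis/.

/lonis/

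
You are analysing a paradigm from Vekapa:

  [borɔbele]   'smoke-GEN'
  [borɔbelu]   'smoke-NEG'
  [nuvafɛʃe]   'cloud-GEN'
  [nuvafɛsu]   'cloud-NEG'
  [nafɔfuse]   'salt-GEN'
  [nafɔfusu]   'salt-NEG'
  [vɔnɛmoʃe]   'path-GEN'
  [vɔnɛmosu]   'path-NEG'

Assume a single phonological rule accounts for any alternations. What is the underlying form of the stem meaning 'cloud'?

/nuvafɛʃ/

'cloud' shows [ʃ] ~ [s] at the end of the stem ([nuvafɛʃe] vs [nuvafɛsu]).
The stem 'salt' ([nafɔfuse], [nafɔfusu]) shows [s] unchanged in both environments, so [s] cannot be basic with [ʃ] derived before the GEN suffix.
The underlying segment must be /ʃ/; palato-alveolar /ʃ/ becomes [s] when no front vowel follows, yielding [s] there.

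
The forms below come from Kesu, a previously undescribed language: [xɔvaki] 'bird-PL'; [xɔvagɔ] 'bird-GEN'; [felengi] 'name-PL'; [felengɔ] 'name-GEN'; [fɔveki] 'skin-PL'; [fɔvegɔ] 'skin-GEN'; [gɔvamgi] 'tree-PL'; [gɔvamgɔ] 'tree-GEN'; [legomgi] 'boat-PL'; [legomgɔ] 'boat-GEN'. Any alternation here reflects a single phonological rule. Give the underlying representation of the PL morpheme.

/-ki/

The PL suffix surfaces as [-gi] and [-ki], depending on the final segment of the stem.
By contrast the GEN suffix keeps its initial [g] throughout — that segment must be underlying.
So the underlying form is /-ki/, and voiceless stops become voiced after a nasal.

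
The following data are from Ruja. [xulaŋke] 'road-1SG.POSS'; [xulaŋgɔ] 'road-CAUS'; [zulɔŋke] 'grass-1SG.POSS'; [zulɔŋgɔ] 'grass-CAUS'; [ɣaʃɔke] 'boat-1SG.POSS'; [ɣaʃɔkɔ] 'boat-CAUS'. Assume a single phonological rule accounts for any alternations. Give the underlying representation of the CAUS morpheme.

The CAUS morpheme has two allomorphs, [-gɔ] and [-kɔ].
By contrast the 1SG.POSS suffix keeps its initial [k] throughout — that segment must be underlying.
The CAUS suffix is therefore /-gɔ/ underlyingly, with post-vocalic devoicing: voiced stops become voiceless after a vowel.

/-gɔ/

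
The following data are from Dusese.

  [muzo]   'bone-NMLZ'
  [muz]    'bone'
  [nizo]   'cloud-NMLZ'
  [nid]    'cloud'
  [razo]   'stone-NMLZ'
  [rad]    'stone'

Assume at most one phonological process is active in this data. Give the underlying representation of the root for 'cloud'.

The stem for 'cloud' ends in [z] in [nizo] but [d] in [nid].
The stem 'bone' ([muzo], [muz]) shows [z] unchanged in both environments, so [z] cannot be basic with [d] derived in isolation.
The underlying segment must be /d/; voiced stops become fricatives between vowels, yielding [z] there.
Hence 'cloud' is /nid/ underlyingly.

/nid/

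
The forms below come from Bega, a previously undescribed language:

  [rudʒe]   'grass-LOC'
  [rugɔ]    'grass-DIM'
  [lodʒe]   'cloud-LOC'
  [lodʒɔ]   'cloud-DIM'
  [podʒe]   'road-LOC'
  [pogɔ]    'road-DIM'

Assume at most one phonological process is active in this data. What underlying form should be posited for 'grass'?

The root 'grass' surfaces as [rudʒe] and [rugɔ], with a stem-final [dʒ] ~ [g] alternation.
Compare 'cloud', with invariant [dʒ] in [lodʒe] and [lodʒɔ]: an analysis with underlying /dʒ/ and a rule producing [g] before the DIM suffix would wrongly predict alternation here too.
Therefore /g/ is basic and [dʒ] is derived by palatalization before a front vowel (/g/ becomes palato-alveolar [dʒ] before a front vowel).
Hence 'grass' is /rug/ underlyingly.

/rug/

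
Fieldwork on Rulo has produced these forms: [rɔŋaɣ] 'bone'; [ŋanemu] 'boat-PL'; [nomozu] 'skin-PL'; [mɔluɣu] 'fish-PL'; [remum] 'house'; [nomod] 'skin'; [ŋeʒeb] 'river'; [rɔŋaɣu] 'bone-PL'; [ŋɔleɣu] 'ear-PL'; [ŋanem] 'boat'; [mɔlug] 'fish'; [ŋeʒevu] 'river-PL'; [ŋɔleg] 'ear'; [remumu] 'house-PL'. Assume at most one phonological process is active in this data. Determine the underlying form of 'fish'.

The root 'fish' surfaces as [mɔluɣu] and [mɔlug], with a stem-final [ɣ] ~ [g] alternation.
Compare 'bone', with invariant [ɣ] in [rɔŋaɣu] and [rɔŋaɣ]: an analysis with underlying /ɣ/ and a rule producing [g] in isolation would wrongly predict alternation here too.
So /g/ is underlying, and a rule of intervocalic spirantization — voiced stops become fricatives between vowels — gives [ɣ].

/mɔlug/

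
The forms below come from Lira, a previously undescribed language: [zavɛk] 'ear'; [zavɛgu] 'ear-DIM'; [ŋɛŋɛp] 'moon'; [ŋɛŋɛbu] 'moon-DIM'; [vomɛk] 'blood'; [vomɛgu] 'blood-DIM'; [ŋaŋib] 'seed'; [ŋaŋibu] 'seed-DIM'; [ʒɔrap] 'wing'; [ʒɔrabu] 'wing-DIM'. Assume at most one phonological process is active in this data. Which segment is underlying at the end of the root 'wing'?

The root 'wing' surfaces as [ʒɔrap] and [ʒɔrabu], with a stem-final [p] ~ [b] alternation.
The stem 'seed' ([ŋaŋib], [ŋaŋibu]) shows [b] unchanged in both environments, so [b] cannot be basic with [p] derived in isolation.
The underlying segment must be /p/; voiceless stops become voiced between vowels, yielding [b] there.

/p/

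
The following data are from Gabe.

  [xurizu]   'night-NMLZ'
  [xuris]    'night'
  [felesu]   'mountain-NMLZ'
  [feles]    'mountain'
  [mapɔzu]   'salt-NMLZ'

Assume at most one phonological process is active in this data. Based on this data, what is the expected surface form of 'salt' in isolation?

[mapɔs]

The root 'night' surfaces as [xurizu] and [xuris], with a stem-final [z] ~ [s] alternation.
But 'mountain' keeps [s] in both environments ([felesu], [feles]), so there is no rule changing /s/ to [z] before the NMLZ suffix.
The underlying segment must be /z/; voiced obstruents become voiceless word-finally, yielding [s] there.
The one attested form of 'salt', [mapɔzu], shows underlying /mapɔz/. Applying the same rule word-finally gives [mapɔs].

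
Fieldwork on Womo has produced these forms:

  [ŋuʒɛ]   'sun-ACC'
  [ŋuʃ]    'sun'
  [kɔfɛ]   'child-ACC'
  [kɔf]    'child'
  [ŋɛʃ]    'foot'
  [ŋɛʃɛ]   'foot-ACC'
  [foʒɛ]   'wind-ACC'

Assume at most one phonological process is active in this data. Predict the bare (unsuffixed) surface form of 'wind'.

[foʃ]

The root 'sun' surfaces as [ŋuʃ] and [ŋuʒɛ], with a stem-final [ʃ] ~ [ʒ] alternation.
But 'foot' keeps [ʃ] in both environments ([ŋɛʃ], [ŋɛʃɛ]), so there is no rule changing /ʃ/ to [ʒ] before the ACC suffix.
Therefore /ʒ/ is basic and [ʃ] is derived by word-final obstruent devoicing (voiced obstruents become voiceless word-finally).
From [foʒɛ] the stem 'wind' is /foʒ/; word-finally this yields [foʃ].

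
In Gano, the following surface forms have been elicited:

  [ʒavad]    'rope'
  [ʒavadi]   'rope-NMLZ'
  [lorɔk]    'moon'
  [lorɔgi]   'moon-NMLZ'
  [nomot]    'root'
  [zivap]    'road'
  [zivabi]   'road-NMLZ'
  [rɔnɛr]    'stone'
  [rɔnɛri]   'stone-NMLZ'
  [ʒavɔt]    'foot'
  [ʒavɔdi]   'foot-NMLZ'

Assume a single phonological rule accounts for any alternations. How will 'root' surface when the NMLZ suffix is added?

The stem for 'foot' ends in [t] in [ʒavɔt] but [d] in [ʒavɔdi].
Compare 'rope', with invariant [d] in [ʒavad] and [ʒavadi]: an analysis with underlying /d/ and a rule producing [t] in isolation would wrongly predict alternation here too.
The underlying segment must be /t/; voiceless stops become voiced between vowels, yielding [d] there.
From [nomot] the stem 'root' is /nomot/; between vowels this yields [nomodi].

[nomodi]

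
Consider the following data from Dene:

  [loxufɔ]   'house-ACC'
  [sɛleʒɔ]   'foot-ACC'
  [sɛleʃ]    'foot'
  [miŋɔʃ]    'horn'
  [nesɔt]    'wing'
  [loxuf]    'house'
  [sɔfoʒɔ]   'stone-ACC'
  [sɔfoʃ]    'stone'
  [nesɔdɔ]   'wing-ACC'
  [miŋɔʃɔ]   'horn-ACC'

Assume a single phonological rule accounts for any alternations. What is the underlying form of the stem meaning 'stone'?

The stem for 'stone' ends in [ʃ] in [sɔfoʃ] but [ʒ] in [sɔfoʒɔ].
But 'horn' keeps [ʃ] in both environments ([miŋɔʃ], [miŋɔʃɔ]), so there is no rule changing /ʃ/ to [ʒ] before the ACC suffix.
The alternation reflects word-final obstruent devoicing: voiced obstruents become voiceless word-finally. /ʒ/ is underlying.
So 'stone' = /sɔfoʒ/.

/sɔfoʒ/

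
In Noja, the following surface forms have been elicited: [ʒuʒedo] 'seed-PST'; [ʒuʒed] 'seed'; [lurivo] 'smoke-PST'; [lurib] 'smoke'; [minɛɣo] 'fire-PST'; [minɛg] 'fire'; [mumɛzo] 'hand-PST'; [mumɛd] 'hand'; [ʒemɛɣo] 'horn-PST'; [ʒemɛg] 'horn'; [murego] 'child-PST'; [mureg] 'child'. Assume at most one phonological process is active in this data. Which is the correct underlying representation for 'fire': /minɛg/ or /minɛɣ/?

The stem for 'fire' ends in [ɣ] in [minɛɣo] but [g] in [minɛg].
The stem 'child' ([murego], [mureg]) shows [g] unchanged in both environments, so [g] cannot be basic with [ɣ] derived before the PST suffix.
Therefore /ɣ/ is basic and [g] is derived by word-final hardening (voiced fricatives become stops word-finally).

/minɛɣ/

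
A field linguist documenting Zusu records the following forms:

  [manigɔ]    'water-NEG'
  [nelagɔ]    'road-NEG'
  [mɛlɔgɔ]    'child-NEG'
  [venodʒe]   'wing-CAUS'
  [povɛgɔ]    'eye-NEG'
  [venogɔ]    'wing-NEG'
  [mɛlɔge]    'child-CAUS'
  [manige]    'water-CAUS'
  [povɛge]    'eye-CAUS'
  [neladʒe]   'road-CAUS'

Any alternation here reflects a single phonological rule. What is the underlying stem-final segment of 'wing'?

The stem for 'wing' ends in [g] in [venogɔ] but [dʒ] in [venodʒe].
But 'child' keeps [g] in both environments ([mɛlɔgɔ], [mɛlɔge]), so there is no rule changing /g/ to [dʒ] before the CAUS suffix.
So /dʒ/ is underlying, and a rule of depalatalization — palato-alveolar /dʒ/ becomes [g] when no front vowel follows — gives [g].

/dʒ/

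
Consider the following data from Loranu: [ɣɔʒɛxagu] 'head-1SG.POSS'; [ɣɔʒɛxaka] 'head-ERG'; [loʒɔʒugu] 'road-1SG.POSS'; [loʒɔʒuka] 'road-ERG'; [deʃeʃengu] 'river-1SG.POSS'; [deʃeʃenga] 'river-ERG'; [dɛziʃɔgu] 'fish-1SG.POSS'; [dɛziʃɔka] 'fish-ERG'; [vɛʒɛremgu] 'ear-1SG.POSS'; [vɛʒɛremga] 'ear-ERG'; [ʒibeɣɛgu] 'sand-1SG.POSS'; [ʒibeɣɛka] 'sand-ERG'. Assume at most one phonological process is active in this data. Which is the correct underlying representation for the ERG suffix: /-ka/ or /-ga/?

The ERG suffix surfaces as [-ga] and [-ka], depending on the final segment of the stem.
By contrast the 1SG.POSS suffix keeps its initial [g] throughout — that segment must be underlying.
The ERG suffix is therefore /-ka/ underlyingly, with post-nasal voicing: voiceless stops become voiced after a nasal.

/-ka/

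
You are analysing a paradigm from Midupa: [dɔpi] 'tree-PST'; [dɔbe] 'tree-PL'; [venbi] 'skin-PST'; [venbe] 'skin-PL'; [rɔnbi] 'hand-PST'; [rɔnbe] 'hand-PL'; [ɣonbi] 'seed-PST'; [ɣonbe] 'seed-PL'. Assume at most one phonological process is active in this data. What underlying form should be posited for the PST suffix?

/-pi/

The PST morpheme has two allomorphs, [-bi] and [-pi].
By contrast the PL suffix keeps its initial [b] throughout — that segment must be underlying.
The PST suffix is therefore /-pi/ underlyingly, with post-nasal voicing: voiceless stops become voiced after a nasal.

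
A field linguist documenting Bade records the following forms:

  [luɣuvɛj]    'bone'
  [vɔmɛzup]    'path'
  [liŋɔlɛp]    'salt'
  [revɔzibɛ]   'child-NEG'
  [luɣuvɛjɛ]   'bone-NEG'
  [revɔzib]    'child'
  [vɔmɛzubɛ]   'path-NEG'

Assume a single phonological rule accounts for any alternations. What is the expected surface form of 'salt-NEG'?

[liŋɔlɛbɛ]

In [vɔmɛzup] and [vɔmɛzubɛ] the final segment of 'path' alternates: [p] ~ [b].
If /b/ were underlying and a rule turned it into [p] in isolation, 'child' would also alternate; but it has [b] in both [revɔzib] and [revɔzibɛ].
Therefore /p/ is basic and [b] is derived by intervocalic voicing (voiceless stops become voiced between vowels).
The one attested form of 'salt', [liŋɔlɛp], shows underlying /liŋɔlɛp/. Applying the same rule between vowels gives [liŋɔlɛbɛ].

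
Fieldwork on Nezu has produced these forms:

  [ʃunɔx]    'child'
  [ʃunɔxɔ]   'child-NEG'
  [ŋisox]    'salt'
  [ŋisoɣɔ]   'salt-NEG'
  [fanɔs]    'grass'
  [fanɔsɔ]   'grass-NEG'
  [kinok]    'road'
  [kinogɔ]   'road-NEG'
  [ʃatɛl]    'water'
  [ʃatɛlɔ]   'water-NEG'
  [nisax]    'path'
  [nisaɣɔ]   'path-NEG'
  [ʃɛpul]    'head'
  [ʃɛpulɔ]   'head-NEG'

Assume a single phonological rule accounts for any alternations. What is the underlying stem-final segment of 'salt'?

'salt' shows [x] ~ [ɣ] at the end of the stem ([ŋisox] vs [ŋisoɣɔ]).
Compare 'child', with invariant [x] in [ʃunɔx] and [ʃunɔxɔ]: an analysis with underlying /x/ and a rule producing [ɣ] before the NEG suffix would wrongly predict alternation here too.
The underlying segment must be /ɣ/; voiced obstruents become voiceless word-finally, yielding [x] there.

/ɣ/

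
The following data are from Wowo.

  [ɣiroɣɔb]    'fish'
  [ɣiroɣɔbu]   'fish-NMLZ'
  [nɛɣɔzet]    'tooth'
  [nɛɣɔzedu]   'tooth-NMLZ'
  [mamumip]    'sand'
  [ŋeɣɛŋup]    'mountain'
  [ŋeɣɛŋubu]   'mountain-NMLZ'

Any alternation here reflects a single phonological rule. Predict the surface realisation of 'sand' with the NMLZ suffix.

The root 'mountain' surfaces as [ŋeɣɛŋup] and [ŋeɣɛŋubu], with a stem-final [p] ~ [b] alternation.
If /b/ were underlying and a rule turned it into [p] in isolation, 'fish' would also alternate; but it has [b] in both [ɣiroɣɔb] and [ɣiroɣɔbu].
So /p/ is underlying, and a rule of intervocalic voicing — voiceless stops become voiced between vowels — gives [b].
The one attested form of 'sand', [mamumip], shows underlying /mamumip/. Applying the same rule between vowels gives [mamumibu].

[mamumibu]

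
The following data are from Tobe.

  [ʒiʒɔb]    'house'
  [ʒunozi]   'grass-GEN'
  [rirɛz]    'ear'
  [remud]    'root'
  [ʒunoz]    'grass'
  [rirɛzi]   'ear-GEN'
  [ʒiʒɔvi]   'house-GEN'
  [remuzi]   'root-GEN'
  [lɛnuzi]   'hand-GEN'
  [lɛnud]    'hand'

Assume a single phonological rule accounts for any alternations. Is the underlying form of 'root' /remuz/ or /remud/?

/remud/

'root' shows [d] ~ [z] at the end of the stem ([remud] vs [remuzi]).
The stem 'ear' ([rirɛz], [rirɛzi]) shows [z] unchanged in both environments, so [z] cannot be basic with [d] derived in isolation.
Therefore /d/ is basic and [z] is derived by intervocalic spirantization (voiced stops become fricatives between vowels).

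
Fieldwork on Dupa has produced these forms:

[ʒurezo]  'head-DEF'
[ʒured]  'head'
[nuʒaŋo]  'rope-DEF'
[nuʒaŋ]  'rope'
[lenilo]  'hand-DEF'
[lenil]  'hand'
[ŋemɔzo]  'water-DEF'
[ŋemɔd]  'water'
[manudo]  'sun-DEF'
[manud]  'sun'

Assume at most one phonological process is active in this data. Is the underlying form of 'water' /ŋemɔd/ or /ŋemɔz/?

The stem for 'water' ends in [z] in [ŋemɔzo] but [d] in [ŋemɔd].
The stem 'sun' ([manudo], [manud]) shows [d] unchanged in both environments, so [d] cannot be basic with [z] derived before the DEF suffix.
The underlying segment must be /z/; voiced fricatives become stops word-finally, yielding [d] there.

/ŋemɔz/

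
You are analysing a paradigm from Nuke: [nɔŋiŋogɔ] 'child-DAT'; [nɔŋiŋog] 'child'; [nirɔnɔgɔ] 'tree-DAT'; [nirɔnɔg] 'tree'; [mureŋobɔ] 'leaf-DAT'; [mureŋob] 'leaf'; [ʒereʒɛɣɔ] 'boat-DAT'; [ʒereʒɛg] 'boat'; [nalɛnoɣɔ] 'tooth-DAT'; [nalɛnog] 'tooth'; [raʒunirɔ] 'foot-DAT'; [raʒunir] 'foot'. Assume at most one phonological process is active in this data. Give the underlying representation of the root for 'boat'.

/ʒereʒɛɣ/

'boat' shows [ɣ] ~ [g] at the end of the stem ([ʒereʒɛɣɔ] vs [ʒereʒɛg]).
But 'tree' keeps [g] in both environments ([nirɔnɔgɔ], [nirɔnɔg]), so there is no rule changing /g/ to [ɣ] before the DAT suffix.
So /ɣ/ is underlying, and a rule of word-final hardening — voiced fricatives become stops word-finally — gives [g].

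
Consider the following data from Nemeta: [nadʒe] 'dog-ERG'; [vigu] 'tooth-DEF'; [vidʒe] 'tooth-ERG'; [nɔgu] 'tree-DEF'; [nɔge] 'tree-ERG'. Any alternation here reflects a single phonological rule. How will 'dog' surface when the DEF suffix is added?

[nagu]

In [vigu] and [vidʒe] the final segment of 'tooth' alternates: [g] ~ [dʒ].
The stem 'tree' ([nɔgu], [nɔge]) shows [g] unchanged in both environments, so [g] cannot be basic with [dʒ] derived before the ERG suffix.
So /dʒ/ is underlying, and a rule of depalatalization — palato-alveolar /dʒ/ becomes [g] when no front vowel follows — gives [g].
The one attested form of 'dog', [nadʒe], shows underlying /nadʒ/. Applying the same rule when no front vowel follows gives [nagu].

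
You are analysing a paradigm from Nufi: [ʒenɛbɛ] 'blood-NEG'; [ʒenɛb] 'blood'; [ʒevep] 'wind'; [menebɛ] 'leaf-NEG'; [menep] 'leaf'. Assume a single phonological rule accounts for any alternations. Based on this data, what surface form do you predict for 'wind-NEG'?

[ʒevebɛ]

In [menebɛ] and [menep] the final segment of 'leaf' alternates: [b] ~ [p].
If /b/ were underlying and a rule turned it into [p] in isolation, 'blood' would also alternate; but it has [b] in both [ʒenɛbɛ] and [ʒenɛb].
So /p/ is underlying, and a rule of intervocalic voicing — voiceless stops become voiced between vowels — gives [b].
The one attested form of 'wind', [ʒevep], shows underlying /ʒevep/. Applying the same rule between vowels gives [ʒevebɛ].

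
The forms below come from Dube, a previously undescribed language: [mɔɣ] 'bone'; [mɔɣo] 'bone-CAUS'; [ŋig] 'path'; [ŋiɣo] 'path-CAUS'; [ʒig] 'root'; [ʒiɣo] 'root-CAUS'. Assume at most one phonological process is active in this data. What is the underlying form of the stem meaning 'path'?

The stem for 'path' ends in [g] in [ŋig] but [ɣ] in [ŋiɣo].
Compare 'bone', with invariant [ɣ] in [mɔɣ] and [mɔɣo]: an analysis with underlying /ɣ/ and a rule producing [g] in isolation would wrongly predict alternation here too.
The underlying segment must be /g/; voiced stops become fricatives between vowels, yielding [ɣ] there.

/ŋig/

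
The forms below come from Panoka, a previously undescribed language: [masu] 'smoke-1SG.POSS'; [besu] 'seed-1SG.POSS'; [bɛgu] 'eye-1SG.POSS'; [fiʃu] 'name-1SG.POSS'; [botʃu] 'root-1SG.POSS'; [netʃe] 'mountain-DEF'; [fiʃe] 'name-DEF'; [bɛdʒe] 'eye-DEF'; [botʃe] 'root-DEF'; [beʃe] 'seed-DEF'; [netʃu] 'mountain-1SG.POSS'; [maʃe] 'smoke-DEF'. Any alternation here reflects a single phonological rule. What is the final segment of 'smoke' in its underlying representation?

The stem for 'smoke' ends in [s] in [masu] but [ʃ] in [maʃe].
If /ʃ/ were underlying and a rule turned it into [s] before the 1SG.POSS suffix, 'name' would also alternate; but it has [ʃ] in both [fiʃu] and [fiʃe].
So /s/ is underlying, and a rule of palatalization before a front vowel — /g/ and /s/ become palato-alveolar [dʒ] and [ʃ] before a front vowel — gives [ʃ].

/s/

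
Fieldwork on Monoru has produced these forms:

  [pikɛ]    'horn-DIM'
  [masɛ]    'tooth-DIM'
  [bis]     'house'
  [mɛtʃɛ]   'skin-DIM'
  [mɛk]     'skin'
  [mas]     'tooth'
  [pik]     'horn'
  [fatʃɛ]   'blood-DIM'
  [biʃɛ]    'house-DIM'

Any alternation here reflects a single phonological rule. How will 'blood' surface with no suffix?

The stem for 'skin' ends in [tʃ] in [mɛtʃɛ] but [k] in [mɛk].
The stem 'horn' ([pikɛ], [pik]) shows [k] unchanged in both environments, so [k] cannot be basic with [tʃ] derived before the DIM suffix.
The underlying segment must be /tʃ/; palato-alveolar /tʃ/ and /ʃ/ become [k] and [s] when no front vowel follows, yielding [k] there.
From [fatʃɛ] the stem 'blood' is /fatʃ/; when no front vowel follows this yields [fak].

[fak]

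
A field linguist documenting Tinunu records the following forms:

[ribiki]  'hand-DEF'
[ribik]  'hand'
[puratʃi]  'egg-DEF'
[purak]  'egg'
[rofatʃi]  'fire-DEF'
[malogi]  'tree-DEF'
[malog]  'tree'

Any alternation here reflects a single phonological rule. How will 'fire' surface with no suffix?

[rofak]

In [puratʃi] and [purak] the final segment of 'egg' alternates: [tʃ] ~ [k].
The stem 'hand' ([ribiki], [ribik]) shows [k] unchanged in both environments, so [k] cannot be basic with [tʃ] derived before the DEF suffix.
Therefore /tʃ/ is basic and [k] is derived by depalatalization (palato-alveolar /tʃ/ becomes [k] when no front vowel follows).
From [rofatʃi] the stem 'fire' is /rofatʃ/; when no front vowel follows this yields [rofak].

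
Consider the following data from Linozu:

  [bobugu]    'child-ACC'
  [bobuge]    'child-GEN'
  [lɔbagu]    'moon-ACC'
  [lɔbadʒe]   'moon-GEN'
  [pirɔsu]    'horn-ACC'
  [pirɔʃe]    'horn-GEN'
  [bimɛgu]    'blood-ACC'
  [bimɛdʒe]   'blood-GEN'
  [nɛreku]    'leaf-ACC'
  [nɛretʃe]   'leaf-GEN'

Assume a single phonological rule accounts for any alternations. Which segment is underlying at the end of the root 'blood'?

In [bimɛgu] and [bimɛdʒe] the final segment of 'blood' alternates: [g] ~ [dʒ].
The stem 'child' ([bobugu], [bobuge]) shows [g] unchanged in both environments, so [g] cannot be basic with [dʒ] derived before the GEN suffix.
The alternation reflects depalatalization: palato-alveolar /tʃ/, /dʒ/ and /ʃ/ become [k], [g] and [s] when no front vowel follows. /dʒ/ is underlying.

/dʒ/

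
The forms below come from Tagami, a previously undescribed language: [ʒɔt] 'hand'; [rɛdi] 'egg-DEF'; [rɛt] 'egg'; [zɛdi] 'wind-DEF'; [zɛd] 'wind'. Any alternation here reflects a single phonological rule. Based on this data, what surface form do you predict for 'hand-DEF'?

[ʒɔdi]

The root 'egg' surfaces as [rɛdi] and [rɛt], with a stem-final [d] ~ [t] alternation.
But 'wind' keeps [d] in both environments ([zɛdi], [zɛd]), so there is no rule changing /d/ to [t] in isolation.
So /t/ is underlying, and a rule of intervocalic voicing — voiceless stops become voiced between vowels — gives [d].
From [ʒɔt] the stem 'hand' is /ʒɔt/; between vowels this yields [ʒɔdi].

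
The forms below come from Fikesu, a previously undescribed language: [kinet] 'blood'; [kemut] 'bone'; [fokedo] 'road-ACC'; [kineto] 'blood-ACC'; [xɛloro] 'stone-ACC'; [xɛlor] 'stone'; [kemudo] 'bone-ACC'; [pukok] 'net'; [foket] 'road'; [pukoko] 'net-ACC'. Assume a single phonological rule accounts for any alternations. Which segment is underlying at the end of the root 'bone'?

'bone' shows [t] ~ [d] at the end of the stem ([kemut] vs [kemudo]).
The stem 'blood' ([kinet], [kineto]) shows [t] unchanged in both environments, so [t] cannot be basic with [d] derived before the ACC suffix.
The underlying segment must be /d/; voiced obstruents become voiceless word-finally, yielding [t] there.

/d/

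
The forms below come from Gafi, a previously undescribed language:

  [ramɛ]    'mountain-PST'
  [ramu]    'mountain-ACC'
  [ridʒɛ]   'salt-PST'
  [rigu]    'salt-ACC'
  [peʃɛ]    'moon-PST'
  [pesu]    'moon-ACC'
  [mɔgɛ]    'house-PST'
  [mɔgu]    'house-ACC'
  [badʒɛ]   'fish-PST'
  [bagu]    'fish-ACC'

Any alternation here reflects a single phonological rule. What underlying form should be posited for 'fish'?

The root 'fish' surfaces as [badʒɛ] and [bagu], with a stem-final [dʒ] ~ [g] alternation.
If /g/ were underlying and a rule turned it into [dʒ] before the PST suffix, 'house' would also alternate; but it has [g] in both [mɔgɛ] and [mɔgu].
Therefore /dʒ/ is basic and [g] is derived by depalatalization (palato-alveolar /dʒ/ and /ʃ/ become [g] and [s] when no front vowel follows).

/badʒ/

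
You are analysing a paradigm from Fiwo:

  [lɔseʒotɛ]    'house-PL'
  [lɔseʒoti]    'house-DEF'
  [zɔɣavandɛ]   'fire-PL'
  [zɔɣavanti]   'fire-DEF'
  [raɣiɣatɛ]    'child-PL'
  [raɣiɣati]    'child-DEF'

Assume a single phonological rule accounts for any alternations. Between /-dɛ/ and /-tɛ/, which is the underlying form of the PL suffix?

/-dɛ/

The PL morpheme has two allomorphs, [-dɛ] and [-tɛ].
The DEF suffix, which begins with [t], is invariant after every stem; so [t] is not altered by any rule here.
So the underlying form is /-dɛ/, and voiced stops become voiceless after a vowel.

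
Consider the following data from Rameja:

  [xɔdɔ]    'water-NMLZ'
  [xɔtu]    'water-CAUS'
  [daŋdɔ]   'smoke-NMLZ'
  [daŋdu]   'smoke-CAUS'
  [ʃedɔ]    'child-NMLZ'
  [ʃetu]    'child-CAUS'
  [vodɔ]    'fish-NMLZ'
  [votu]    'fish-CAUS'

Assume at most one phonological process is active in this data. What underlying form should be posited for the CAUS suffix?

The CAUS suffix surfaces as [-du] and [-tu], depending on the final segment of the stem.
By contrast the NMLZ suffix keeps its initial [d] throughout — that segment must be underlying.
The CAUS suffix is therefore /-tu/ underlyingly, with post-nasal voicing: voiceless stops become voiced after a nasal.

/-tu/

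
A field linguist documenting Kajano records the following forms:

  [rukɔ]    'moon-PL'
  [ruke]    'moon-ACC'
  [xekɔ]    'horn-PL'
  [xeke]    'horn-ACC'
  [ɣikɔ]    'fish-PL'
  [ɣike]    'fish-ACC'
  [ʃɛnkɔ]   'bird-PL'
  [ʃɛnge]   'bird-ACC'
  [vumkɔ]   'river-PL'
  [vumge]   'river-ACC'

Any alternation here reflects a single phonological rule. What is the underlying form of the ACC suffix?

/-ge/

The ACC morpheme has two allomorphs, [-ge] and [-ke].
The PL suffix, which begins with [k], is invariant after every stem; so [k] is not altered by any rule here.
So the underlying form is /-ge/, and voiced stops become voiceless after a vowel.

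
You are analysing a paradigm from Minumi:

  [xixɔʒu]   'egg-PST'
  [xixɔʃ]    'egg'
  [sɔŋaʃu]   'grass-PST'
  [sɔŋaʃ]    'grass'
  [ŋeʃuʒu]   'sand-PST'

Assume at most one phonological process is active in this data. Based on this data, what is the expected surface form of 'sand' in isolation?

[ŋeʃuʃ]

The stem for 'egg' ends in [ʒ] in [xixɔʒu] but [ʃ] in [xixɔʃ].
If /ʃ/ were underlying and a rule turned it into [ʒ] before the PST suffix, 'grass' would also alternate; but it has [ʃ] in both [sɔŋaʃu] and [sɔŋaʃ].
The underlying segment must be /ʒ/; voiced obstruents become voiceless word-finally, yielding [ʃ] there.
From [ŋeʃuʒu] the stem 'sand' is /ŋeʃuʒ/; word-finally this yields [ŋeʃuʃ].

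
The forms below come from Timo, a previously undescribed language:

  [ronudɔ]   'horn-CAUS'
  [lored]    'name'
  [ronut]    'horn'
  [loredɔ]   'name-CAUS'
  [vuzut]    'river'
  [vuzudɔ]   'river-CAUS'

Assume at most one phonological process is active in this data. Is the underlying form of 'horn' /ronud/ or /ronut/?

In [ronudɔ] and [ronut] the final segment of 'horn' alternates: [d] ~ [t].
If /d/ were underlying and a rule turned it into [t] in isolation, 'name' would also alternate; but it has [d] in both [loredɔ] and [lored].
Therefore /t/ is basic and [d] is derived by intervocalic voicing (voiceless stops become voiced between vowels).

/ronut/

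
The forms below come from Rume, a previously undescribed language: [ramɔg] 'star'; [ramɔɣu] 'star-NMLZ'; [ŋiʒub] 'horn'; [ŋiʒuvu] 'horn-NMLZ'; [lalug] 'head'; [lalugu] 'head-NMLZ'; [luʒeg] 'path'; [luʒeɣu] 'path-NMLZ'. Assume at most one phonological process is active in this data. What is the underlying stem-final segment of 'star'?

The stem for 'star' ends in [g] in [ramɔg] but [ɣ] in [ramɔɣu].
If /g/ were underlying and a rule turned it into [ɣ] before the NMLZ suffix, 'head' would also alternate; but it has [g] in both [lalug] and [lalugu].
Therefore /ɣ/ is basic and [g] is derived by word-final hardening (voiced fricatives become stops word-finally).

/ɣ/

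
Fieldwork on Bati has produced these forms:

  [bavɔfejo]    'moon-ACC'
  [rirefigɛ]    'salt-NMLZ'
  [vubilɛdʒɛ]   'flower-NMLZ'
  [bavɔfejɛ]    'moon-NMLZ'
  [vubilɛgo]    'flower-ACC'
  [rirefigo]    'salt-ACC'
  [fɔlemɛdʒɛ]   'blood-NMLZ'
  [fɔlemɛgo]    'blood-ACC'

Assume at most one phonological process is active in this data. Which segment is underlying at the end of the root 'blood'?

The stem for 'blood' ends in [g] in [fɔlemɛgo] but [dʒ] in [fɔlemɛdʒɛ].
If /g/ were underlying and a rule turned it into [dʒ] before the NMLZ suffix, 'salt' would also alternate; but it has [g] in both [rirefigo] and [rirefigɛ].
So /dʒ/ is underlying, and a rule of depalatalization — palato-alveolar /dʒ/ becomes [g] when no front vowel follows — gives [g].

/dʒ/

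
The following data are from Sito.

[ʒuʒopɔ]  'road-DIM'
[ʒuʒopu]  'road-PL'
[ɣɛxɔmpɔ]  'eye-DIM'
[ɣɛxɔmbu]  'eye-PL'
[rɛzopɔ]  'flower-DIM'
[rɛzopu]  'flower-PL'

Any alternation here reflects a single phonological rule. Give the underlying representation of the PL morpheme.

The PL suffix surfaces as [-bu] and [-pu], depending on the final segment of the stem.
By contrast the DIM suffix keeps its initial [p] throughout — that segment must be underlying.
The PL suffix is therefore /-bu/ underlyingly, with post-vocalic devoicing: voiced stops become voiceless after a vowel.

/-bu/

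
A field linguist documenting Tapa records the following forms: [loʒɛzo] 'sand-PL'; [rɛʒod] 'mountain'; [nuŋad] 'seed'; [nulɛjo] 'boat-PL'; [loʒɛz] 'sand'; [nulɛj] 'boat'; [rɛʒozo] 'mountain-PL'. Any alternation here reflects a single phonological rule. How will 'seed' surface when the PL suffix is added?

The stem for 'mountain' ends in [d] in [rɛʒod] but [z] in [rɛʒozo].
But 'sand' keeps [z] in both environments ([loʒɛz], [loʒɛzo]), so there is no rule changing /z/ to [d] in isolation.
The alternation reflects intervocalic spirantization: voiced stops become fricatives between vowels. /d/ is underlying.
From [nuŋad] the stem 'seed' is /nuŋad/; between vowels this yields [nuŋazo].

[nuŋazo]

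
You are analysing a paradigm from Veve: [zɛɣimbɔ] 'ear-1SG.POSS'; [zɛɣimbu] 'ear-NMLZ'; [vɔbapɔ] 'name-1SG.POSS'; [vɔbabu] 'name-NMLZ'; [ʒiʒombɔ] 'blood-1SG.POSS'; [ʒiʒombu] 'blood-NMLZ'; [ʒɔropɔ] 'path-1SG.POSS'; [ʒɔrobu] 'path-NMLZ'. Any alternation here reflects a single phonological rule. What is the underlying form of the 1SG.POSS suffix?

The 1SG.POSS suffix surfaces as [-bɔ] and [-pɔ], depending on the final segment of the stem.
By contrast the NMLZ suffix keeps its initial [b] throughout — that segment must be underlying.
So the underlying form is /-pɔ/, and voiceless stops become voiced after a nasal.

/-pɔ/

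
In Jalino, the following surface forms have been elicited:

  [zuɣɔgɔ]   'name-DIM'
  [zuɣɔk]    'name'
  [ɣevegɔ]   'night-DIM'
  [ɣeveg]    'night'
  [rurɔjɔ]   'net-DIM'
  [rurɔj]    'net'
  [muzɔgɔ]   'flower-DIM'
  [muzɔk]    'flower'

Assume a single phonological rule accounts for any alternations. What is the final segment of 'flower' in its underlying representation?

The stem for 'flower' ends in [g] in [muzɔgɔ] but [k] in [muzɔk].
If /g/ were underlying and a rule turned it into [k] in isolation, 'night' would also alternate; but it has [g] in both [ɣevegɔ] and [ɣeveg].
The alternation reflects intervocalic voicing: voiceless stops become voiced between vowels. /k/ is underlying.

/k/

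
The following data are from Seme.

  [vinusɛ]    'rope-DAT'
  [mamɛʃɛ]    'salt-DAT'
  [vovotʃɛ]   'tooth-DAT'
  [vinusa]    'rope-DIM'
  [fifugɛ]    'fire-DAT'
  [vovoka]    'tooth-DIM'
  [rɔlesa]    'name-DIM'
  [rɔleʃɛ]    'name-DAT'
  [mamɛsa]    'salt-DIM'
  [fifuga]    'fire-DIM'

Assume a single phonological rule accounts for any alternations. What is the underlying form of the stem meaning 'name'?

The stem for 'name' ends in [s] in [rɔlesa] but [ʃ] in [rɔleʃɛ].
Compare 'rope', with invariant [s] in [vinusa] and [vinusɛ]: an analysis with underlying /s/ and a rule producing [ʃ] before the DAT suffix would wrongly predict alternation here too.
Therefore /ʃ/ is basic and [s] is derived by depalatalization (palato-alveolar /tʃ/ and /ʃ/ become [k] and [s] when no front vowel follows).

/rɔleʃ/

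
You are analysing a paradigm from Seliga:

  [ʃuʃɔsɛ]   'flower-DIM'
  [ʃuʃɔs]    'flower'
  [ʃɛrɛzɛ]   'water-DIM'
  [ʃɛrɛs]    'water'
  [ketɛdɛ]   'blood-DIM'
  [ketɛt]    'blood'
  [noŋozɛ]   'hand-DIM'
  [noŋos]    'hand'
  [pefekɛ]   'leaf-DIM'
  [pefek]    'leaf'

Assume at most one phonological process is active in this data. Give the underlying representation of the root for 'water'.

The stem for 'water' ends in [z] in [ʃɛrɛzɛ] but [s] in [ʃɛrɛs].
If /s/ were underlying and a rule turned it into [z] before the DIM suffix, 'flower' would also alternate; but it has [s] in both [ʃuʃɔsɛ] and [ʃuʃɔs].
The alternation reflects word-final obstruent devoicing: voiced obstruents become voiceless word-finally. /z/ is underlying.
So 'water' = /ʃɛrɛz/.

/ʃɛrɛz/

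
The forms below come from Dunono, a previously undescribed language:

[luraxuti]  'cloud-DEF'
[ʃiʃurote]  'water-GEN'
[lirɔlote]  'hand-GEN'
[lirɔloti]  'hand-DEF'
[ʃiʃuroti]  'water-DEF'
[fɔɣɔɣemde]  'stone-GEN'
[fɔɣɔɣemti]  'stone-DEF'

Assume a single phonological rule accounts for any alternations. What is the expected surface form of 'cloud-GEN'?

[luraxute]

The GEN morpheme has two allomorphs, [-de] and [-te].
The DEF suffix, which begins with [t], is invariant after every stem; so [t] is not altered by any rule here.
The GEN suffix is therefore /-de/ underlyingly, with post-vocalic devoicing: voiced stops become voiceless after a vowel.
After 'cloud', which ends in a vowel, the suffix surfaces as [-te], giving [luraxute].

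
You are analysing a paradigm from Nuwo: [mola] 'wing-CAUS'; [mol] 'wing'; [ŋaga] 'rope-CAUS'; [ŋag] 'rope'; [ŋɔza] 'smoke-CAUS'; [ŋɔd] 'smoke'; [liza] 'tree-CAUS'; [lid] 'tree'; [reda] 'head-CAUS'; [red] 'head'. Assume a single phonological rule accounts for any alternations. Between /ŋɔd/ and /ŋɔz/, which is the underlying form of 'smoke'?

The stem for 'smoke' ends in [z] in [ŋɔza] but [d] in [ŋɔd].
Compare 'head', with invariant [d] in [reda] and [red]: an analysis with underlying /d/ and a rule producing [z] before the CAUS suffix would wrongly predict alternation here too.
The alternation reflects word-final hardening: voiced fricatives become stops word-finally. /z/ is underlying.

/ŋɔz/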